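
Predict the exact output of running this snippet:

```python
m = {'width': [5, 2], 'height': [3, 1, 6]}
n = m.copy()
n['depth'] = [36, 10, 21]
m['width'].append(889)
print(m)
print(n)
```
{'width': [5, 2, 889], 'height': [3, 1, 6]}
{'width': [5, 2, 889], 'height': [3, 1, 6], 'depth': [36, 10, 21]}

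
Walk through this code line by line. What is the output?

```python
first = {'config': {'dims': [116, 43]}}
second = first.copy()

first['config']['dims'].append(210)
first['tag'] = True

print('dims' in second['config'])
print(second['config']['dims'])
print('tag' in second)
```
True
[116, 43, 210]
False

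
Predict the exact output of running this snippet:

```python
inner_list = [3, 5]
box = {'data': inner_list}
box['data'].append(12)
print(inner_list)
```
[3, 5, 12]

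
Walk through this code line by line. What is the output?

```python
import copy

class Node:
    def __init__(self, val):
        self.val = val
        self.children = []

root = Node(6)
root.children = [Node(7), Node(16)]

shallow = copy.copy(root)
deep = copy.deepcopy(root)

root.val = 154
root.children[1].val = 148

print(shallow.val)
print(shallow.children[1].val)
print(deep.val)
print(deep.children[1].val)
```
6
148
6
16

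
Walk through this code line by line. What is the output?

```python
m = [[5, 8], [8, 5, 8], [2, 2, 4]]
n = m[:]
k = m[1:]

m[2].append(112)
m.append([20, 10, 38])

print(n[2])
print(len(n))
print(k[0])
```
[2, 2, 4, 112]
3
[8, 5, 8]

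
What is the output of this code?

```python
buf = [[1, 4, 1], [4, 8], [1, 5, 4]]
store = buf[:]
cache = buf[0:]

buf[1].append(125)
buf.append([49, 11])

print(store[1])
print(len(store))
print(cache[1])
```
[4, 8, 125]
3
[4, 8, 125]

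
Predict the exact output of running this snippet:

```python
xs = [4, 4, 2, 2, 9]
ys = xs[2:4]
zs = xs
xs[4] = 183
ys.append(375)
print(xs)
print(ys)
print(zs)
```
[4, 4, 2, 2, 183]
[2, 2, 375]
[4, 4, 2, 2, 183]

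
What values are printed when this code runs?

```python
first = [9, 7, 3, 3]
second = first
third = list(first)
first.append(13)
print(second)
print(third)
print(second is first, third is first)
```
[9, 7, 3, 3, 13]
[9, 7, 3, 3]
True False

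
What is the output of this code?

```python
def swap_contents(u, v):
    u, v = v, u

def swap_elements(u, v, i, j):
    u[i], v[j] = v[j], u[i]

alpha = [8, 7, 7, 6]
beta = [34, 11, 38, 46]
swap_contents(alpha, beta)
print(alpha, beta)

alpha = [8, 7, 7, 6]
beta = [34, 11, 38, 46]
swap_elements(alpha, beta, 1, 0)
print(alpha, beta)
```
[8, 7, 7, 6] [34, 11, 38, 46]
[8, 34, 7, 6] [7, 11, 38, 46]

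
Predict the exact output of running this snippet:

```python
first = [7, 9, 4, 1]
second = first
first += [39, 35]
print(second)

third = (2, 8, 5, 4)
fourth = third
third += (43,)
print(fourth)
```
[7, 9, 4, 1, 39, 35]
(2, 8, 5, 4)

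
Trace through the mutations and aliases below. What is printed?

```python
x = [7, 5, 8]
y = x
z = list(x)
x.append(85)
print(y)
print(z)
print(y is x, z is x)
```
[7, 5, 8, 85]
[7, 5, 8]
True False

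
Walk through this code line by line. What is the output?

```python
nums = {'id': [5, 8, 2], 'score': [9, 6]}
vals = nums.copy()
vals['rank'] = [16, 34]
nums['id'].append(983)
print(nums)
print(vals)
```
{'id': [5, 8, 2, 983], 'score': [9, 6]}
{'id': [5, 8, 2, 983], 'score': [9, 6], 'rank': [16, 34]}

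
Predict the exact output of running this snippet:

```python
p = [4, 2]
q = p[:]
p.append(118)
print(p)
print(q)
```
[4, 2, 118]
[4, 2]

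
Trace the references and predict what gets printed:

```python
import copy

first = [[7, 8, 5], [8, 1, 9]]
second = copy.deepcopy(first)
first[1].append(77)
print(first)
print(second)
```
[[7, 8, 5], [8, 1, 9, 77]]
[[7, 8, 5], [8, 1, 9]]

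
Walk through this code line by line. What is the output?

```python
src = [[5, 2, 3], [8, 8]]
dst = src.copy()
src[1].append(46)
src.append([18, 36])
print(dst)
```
[[5, 2, 3], [8, 8, 46]]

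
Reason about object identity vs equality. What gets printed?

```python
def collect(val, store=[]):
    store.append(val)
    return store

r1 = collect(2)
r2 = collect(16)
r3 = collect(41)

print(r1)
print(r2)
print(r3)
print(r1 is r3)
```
[2, 16, 41]
[2, 16, 41]
[2, 16, 41]
True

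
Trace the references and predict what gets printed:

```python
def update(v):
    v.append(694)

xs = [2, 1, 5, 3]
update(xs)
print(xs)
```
[2, 1, 5, 3, 694]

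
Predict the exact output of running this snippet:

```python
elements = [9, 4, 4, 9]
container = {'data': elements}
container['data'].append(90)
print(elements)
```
[9, 4, 4, 9, 90]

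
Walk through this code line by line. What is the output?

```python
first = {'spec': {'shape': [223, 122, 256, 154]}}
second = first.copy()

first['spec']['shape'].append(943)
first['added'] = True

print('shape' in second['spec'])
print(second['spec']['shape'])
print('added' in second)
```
True
[223, 122, 256, 154, 943]
False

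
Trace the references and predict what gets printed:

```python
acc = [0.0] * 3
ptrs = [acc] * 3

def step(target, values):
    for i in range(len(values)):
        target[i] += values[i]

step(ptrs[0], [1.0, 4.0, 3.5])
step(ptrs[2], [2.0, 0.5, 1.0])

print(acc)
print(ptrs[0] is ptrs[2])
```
[3.0, 4.5, 4.5]
True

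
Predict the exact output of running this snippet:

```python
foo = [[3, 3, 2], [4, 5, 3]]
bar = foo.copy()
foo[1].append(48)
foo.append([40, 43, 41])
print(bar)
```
[[3, 3, 2], [4, 5, 3, 48]]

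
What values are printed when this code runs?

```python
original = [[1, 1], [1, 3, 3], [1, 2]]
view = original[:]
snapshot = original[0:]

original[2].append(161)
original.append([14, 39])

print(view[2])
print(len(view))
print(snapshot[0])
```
[1, 2, 161]
3
[1, 1]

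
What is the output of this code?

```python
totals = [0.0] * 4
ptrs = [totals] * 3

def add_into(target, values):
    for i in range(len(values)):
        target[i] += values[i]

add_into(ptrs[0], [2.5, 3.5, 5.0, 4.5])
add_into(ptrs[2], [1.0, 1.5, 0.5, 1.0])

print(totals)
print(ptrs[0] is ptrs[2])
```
[3.5, 5.0, 5.5, 5.5]
True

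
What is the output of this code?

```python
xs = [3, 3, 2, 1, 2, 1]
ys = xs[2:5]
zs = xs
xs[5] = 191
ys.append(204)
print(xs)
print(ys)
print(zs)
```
[3, 3, 2, 1, 2, 191]
[2, 1, 2, 204]
[3, 3, 2, 1, 2, 191]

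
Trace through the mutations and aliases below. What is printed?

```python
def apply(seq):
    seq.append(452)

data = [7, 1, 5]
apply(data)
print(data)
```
[7, 1, 5, 452]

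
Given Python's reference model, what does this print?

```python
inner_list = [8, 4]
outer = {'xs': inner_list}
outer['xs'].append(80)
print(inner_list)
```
[8, 4, 80]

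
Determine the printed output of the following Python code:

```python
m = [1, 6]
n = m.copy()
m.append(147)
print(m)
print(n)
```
[1, 6, 147]
[1, 6]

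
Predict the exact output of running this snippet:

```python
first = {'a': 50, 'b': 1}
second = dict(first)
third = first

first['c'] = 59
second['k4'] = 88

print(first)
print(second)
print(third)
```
{'a': 50, 'b': 1, 'c': 59}
{'a': 50, 'b': 1, 'k4': 88}
{'a': 50, 'b': 1, 'c': 59}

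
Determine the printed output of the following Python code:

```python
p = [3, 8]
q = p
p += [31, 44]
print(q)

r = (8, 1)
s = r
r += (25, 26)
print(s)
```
[3, 8, 31, 44]
(8, 1)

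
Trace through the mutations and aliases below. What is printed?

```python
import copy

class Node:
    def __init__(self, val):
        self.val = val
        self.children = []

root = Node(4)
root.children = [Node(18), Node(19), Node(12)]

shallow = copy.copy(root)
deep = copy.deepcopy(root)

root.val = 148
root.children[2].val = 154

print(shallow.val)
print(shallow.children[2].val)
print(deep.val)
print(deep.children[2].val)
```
4
154
4
12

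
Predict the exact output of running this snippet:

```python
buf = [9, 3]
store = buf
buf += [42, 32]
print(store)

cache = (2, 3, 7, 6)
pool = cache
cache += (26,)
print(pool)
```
[9, 3, 42, 32]
(2, 3, 7, 6)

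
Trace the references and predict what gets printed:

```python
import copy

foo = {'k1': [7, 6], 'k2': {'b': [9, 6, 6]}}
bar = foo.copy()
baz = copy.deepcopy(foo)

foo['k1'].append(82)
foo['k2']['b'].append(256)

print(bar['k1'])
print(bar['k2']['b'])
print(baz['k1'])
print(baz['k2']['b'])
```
[7, 6, 82]
[9, 6, 6, 256]
[7, 6]
[9, 6, 6]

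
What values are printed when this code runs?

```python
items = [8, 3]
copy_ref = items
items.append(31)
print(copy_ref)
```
[8, 3, 31]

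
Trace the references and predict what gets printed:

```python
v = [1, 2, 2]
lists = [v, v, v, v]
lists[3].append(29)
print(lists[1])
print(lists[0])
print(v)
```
[1, 2, 2, 29]
[1, 2, 2, 29]
[1, 2, 2, 29]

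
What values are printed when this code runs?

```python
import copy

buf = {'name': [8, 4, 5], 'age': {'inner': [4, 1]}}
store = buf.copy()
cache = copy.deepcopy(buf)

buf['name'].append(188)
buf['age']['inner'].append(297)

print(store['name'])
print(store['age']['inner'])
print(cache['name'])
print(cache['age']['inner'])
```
[8, 4, 5, 188]
[4, 1, 297]
[8, 4, 5]
[4, 1]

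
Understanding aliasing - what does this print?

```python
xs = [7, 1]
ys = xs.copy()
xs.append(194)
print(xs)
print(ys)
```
[7, 1, 194]
[7, 1]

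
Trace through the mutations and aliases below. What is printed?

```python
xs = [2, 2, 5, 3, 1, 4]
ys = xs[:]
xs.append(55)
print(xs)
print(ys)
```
[2, 2, 5, 3, 1, 4, 55]
[2, 2, 5, 3, 1, 4]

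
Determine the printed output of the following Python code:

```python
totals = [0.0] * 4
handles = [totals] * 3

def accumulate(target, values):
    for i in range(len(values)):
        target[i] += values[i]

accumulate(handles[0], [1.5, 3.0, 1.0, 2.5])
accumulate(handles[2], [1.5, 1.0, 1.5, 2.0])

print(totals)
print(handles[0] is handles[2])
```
[3.0, 4.0, 2.5, 4.5]
True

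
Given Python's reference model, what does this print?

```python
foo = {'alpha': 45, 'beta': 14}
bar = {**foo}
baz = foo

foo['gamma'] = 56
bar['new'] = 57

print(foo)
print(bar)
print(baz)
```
{'alpha': 45, 'beta': 14, 'gamma': 56}
{'alpha': 45, 'beta': 14, 'new': 57}
{'alpha': 45, 'beta': 14, 'gamma': 56}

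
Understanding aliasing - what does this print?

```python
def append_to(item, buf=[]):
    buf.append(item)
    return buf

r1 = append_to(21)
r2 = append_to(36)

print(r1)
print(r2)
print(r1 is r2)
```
[21, 36]
[21, 36]
True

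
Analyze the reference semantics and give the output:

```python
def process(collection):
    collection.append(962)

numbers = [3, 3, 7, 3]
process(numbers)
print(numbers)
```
[3, 3, 7, 3, 962]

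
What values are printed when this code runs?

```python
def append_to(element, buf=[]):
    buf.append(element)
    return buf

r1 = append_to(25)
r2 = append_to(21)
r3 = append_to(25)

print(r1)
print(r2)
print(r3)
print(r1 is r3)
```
[25, 21, 25]
[25, 21, 25]
[25, 21, 25]
True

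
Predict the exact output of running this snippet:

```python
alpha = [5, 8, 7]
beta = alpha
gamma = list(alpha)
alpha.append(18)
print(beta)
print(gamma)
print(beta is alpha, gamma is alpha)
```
[5, 8, 7, 18]
[5, 8, 7]
True False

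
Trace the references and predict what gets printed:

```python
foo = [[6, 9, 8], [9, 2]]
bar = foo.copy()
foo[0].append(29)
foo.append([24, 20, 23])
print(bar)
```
[[6, 9, 8, 29], [9, 2]]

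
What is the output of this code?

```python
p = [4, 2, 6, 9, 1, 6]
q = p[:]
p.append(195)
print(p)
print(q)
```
[4, 2, 6, 9, 1, 6, 195]
[4, 2, 6, 9, 1, 6]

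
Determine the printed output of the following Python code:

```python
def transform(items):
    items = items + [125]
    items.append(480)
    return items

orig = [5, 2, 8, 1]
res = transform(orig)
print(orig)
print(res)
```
[5, 2, 8, 1]
[5, 2, 8, 1, 125, 480]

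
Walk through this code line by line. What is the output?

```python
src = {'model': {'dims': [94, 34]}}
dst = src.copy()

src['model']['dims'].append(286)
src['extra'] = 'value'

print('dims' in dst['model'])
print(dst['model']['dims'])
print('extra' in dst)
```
True
[94, 34, 286]
False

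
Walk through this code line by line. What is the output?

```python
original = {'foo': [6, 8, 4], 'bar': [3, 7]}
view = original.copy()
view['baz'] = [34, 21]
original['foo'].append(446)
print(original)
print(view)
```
{'foo': [6, 8, 4, 446], 'bar': [3, 7]}
{'foo': [6, 8, 4, 446], 'bar': [3, 7], 'baz': [34, 21]}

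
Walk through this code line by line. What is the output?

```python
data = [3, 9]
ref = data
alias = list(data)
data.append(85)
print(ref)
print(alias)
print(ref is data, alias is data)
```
[3, 9, 85]
[3, 9]
True False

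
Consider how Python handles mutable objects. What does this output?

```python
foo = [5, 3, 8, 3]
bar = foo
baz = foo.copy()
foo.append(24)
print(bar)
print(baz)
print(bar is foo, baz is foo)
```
[5, 3, 8, 3, 24]
[5, 3, 8, 3]
True False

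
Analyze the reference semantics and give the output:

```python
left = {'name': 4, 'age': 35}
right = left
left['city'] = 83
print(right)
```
{'name': 4, 'age': 35, 'city': 83}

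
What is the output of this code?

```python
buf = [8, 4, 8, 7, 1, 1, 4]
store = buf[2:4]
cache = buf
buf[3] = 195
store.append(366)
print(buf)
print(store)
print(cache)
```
[8, 4, 8, 195, 1, 1, 4]
[8, 7, 366]
[8, 4, 8, 195, 1, 1, 4]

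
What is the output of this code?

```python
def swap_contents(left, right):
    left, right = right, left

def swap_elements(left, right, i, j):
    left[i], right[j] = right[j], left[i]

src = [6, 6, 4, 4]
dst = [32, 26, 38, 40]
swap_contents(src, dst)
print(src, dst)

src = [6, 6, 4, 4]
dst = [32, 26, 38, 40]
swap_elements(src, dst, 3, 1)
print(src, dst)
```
[6, 6, 4, 4] [32, 26, 38, 40]
[6, 6, 4, 26] [32, 4, 38, 40]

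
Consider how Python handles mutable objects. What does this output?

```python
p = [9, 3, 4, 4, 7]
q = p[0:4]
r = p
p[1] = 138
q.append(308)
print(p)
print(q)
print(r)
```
[9, 138, 4, 4, 7]
[9, 3, 4, 4, 308]
[9, 138, 4, 4, 7]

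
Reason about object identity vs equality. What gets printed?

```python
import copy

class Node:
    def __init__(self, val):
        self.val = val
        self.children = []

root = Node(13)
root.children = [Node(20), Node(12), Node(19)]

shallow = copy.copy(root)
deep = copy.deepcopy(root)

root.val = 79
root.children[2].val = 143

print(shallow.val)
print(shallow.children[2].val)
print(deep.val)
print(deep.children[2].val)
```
13
143
13
19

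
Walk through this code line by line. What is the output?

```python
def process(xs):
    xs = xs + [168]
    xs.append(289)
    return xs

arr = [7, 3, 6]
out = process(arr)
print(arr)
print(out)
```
[7, 3, 6]
[7, 3, 6, 168, 289]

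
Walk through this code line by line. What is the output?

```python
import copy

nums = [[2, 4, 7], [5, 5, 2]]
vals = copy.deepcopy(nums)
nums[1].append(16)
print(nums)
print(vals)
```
[[2, 4, 7], [5, 5, 2, 16]]
[[2, 4, 7], [5, 5, 2]]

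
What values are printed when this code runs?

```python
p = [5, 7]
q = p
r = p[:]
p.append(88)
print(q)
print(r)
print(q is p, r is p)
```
[5, 7, 88]
[5, 7]
True False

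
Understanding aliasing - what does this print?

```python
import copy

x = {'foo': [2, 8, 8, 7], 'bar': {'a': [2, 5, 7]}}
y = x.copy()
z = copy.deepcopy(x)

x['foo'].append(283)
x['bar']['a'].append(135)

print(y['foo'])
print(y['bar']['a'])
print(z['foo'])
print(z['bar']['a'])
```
[2, 8, 8, 7, 283]
[2, 5, 7, 135]
[2, 8, 8, 7]
[2, 5, 7]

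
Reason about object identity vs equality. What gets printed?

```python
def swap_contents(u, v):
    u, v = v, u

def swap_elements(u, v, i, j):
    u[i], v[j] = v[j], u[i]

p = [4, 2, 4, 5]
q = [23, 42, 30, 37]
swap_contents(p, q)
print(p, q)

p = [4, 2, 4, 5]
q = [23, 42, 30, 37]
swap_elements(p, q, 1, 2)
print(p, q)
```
[4, 2, 4, 5] [23, 42, 30, 37]
[4, 30, 4, 5] [23, 42, 2, 37]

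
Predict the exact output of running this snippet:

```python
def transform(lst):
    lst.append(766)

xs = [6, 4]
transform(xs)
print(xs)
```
[6, 4, 766]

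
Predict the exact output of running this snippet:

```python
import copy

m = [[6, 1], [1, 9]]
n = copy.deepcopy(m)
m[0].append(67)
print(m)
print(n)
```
[[6, 1, 67], [1, 9]]
[[6, 1], [1, 9]]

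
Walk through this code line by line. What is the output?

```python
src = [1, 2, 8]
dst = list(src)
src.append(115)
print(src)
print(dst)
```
[1, 2, 8, 115]
[1, 2, 8]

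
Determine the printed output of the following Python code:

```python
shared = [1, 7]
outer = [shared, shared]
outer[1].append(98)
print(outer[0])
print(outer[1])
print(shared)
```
[1, 7, 98]
[1, 7, 98]
[1, 7, 98]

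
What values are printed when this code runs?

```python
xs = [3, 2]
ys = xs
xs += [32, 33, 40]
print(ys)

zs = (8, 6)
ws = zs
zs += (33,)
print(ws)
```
[3, 2, 32, 33, 40]
(8, 6)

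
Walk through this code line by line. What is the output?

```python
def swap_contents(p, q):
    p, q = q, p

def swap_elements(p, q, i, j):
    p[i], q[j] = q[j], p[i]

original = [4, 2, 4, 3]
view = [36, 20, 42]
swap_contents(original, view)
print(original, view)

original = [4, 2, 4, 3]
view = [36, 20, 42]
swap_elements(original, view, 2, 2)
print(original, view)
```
[4, 2, 4, 3] [36, 20, 42]
[4, 2, 42, 3] [36, 20, 4]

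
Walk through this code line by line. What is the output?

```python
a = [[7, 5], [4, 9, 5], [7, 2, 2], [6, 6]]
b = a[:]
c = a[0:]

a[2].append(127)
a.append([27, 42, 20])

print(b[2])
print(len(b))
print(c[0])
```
[7, 2, 2, 127]
4
[7, 5]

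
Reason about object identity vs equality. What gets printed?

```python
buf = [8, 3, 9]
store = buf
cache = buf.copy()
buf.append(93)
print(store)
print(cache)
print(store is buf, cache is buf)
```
[8, 3, 9, 93]
[8, 3, 9]
True False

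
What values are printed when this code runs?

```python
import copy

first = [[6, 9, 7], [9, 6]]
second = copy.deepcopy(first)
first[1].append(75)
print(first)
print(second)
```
[[6, 9, 7], [9, 6, 75]]
[[6, 9, 7], [9, 6]]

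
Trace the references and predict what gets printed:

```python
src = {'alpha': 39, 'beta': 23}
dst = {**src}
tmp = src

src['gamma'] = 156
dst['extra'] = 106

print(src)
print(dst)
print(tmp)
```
{'alpha': 39, 'beta': 23, 'gamma': 156}
{'alpha': 39, 'beta': 23, 'extra': 106}
{'alpha': 39, 'beta': 23, 'gamma': 156}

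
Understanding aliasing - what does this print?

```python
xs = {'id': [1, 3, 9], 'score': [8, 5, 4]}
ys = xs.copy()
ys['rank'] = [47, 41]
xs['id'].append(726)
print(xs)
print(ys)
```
{'id': [1, 3, 9, 726], 'score': [8, 5, 4]}
{'id': [1, 3, 9, 726], 'score': [8, 5, 4], 'rank': [47, 41]}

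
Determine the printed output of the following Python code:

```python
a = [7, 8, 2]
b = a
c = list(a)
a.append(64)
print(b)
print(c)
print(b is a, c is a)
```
[7, 8, 2, 64]
[7, 8, 2]
True False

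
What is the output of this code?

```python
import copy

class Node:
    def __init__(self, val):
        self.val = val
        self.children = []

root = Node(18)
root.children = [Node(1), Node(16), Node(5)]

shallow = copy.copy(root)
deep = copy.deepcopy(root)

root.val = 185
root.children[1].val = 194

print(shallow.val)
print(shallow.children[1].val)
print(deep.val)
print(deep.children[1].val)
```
18
194
18
16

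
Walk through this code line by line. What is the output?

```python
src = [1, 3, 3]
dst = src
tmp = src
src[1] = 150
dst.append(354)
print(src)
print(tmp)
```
[1, 150, 3, 354]
[1, 150, 3, 354]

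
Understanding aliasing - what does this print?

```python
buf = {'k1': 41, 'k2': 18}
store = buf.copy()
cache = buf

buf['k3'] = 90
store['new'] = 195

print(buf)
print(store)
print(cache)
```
{'k1': 41, 'k2': 18, 'k3': 90}
{'k1': 41, 'k2': 18, 'new': 195}
{'k1': 41, 'k2': 18, 'k3': 90}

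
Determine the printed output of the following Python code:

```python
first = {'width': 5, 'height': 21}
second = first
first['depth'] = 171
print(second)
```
{'width': 5, 'height': 21, 'depth': 171}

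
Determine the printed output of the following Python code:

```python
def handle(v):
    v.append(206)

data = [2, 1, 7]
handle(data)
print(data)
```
[2, 1, 7, 206]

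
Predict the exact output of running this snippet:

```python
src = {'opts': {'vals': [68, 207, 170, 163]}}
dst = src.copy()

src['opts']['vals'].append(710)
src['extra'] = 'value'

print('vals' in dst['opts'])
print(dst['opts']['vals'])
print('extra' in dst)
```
True
[68, 207, 170, 163, 710]
False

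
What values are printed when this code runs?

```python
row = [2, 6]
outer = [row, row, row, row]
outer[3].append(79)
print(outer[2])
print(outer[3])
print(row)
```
[2, 6, 79]
[2, 6, 79]
[2, 6, 79]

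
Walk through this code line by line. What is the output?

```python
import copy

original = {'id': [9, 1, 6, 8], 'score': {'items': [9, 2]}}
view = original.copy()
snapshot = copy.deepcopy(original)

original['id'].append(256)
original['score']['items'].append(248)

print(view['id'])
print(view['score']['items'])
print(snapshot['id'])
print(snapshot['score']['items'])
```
[9, 1, 6, 8, 256]
[9, 2, 248]
[9, 1, 6, 8]
[9, 2]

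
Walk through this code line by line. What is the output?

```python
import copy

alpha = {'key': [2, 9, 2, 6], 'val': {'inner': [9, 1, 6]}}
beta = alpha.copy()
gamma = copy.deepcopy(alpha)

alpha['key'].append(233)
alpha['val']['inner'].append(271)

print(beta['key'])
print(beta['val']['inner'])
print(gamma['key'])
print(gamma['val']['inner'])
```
[2, 9, 2, 6, 233]
[9, 1, 6, 271]
[2, 9, 2, 6]
[9, 1, 6]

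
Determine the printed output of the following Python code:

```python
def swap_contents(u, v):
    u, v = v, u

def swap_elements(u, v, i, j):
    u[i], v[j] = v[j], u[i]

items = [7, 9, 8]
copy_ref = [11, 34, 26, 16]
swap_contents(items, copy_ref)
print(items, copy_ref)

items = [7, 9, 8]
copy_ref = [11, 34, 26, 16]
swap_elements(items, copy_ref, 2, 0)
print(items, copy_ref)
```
[7, 9, 8] [11, 34, 26, 16]
[7, 9, 11] [8, 34, 26, 16]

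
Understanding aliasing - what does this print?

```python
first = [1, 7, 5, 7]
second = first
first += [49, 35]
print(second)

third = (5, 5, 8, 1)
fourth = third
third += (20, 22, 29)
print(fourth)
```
[1, 7, 5, 7, 49, 35]
(5, 5, 8, 1)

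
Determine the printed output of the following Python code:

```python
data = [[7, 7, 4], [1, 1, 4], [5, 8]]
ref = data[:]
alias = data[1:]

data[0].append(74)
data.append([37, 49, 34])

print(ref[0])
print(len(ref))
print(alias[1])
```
[7, 7, 4, 74]
3
[5, 8]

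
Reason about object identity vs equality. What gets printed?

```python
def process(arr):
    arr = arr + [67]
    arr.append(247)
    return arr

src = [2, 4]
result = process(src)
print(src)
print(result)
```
[2, 4]
[2, 4, 67, 247]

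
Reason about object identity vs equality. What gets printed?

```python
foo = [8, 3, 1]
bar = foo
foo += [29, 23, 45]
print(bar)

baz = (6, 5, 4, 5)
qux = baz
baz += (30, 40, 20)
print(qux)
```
[8, 3, 1, 29, 23, 45]
(6, 5, 4, 5)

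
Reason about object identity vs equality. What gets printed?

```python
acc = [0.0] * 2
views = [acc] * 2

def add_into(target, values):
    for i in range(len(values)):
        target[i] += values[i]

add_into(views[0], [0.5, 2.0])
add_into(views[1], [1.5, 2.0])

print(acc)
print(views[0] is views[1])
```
[2.0, 4.0]
True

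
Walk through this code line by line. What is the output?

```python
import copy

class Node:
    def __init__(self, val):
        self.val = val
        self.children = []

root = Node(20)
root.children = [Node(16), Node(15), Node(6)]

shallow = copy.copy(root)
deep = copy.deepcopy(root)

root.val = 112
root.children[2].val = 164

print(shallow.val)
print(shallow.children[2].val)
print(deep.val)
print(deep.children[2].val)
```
20
164
20
6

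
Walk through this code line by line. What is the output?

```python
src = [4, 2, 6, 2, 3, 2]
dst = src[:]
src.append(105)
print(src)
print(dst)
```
[4, 2, 6, 2, 3, 2, 105]
[4, 2, 6, 2, 3, 2]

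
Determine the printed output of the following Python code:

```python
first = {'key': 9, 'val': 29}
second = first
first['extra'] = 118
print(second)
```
{'key': 9, 'val': 29, 'extra': 118}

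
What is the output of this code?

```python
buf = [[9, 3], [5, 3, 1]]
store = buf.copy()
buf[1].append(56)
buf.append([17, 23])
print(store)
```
[[9, 3], [5, 3, 1, 56]]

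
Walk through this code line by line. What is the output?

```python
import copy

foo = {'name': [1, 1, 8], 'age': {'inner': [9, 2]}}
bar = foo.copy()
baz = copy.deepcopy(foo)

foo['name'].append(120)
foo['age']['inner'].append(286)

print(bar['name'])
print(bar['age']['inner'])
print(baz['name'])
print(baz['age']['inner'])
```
[1, 1, 8, 120]
[9, 2, 286]
[1, 1, 8]
[9, 2]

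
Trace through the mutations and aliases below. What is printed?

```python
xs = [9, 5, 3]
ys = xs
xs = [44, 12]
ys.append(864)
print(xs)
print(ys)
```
[44, 12]
[9, 5, 3, 864]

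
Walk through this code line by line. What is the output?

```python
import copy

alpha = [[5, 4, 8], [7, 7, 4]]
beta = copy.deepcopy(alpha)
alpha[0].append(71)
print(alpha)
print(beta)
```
[[5, 4, 8, 71], [7, 7, 4]]
[[5, 4, 8], [7, 7, 4]]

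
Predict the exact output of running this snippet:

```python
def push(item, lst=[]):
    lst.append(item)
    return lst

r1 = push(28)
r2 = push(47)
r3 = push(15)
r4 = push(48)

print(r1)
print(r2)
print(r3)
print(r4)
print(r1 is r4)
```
[28, 47, 15, 48]
[28, 47, 15, 48]
[28, 47, 15, 48]
[28, 47, 15, 48]
True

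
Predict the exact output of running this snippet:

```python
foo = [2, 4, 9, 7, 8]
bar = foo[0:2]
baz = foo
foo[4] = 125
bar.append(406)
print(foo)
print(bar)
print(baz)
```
[2, 4, 9, 7, 125]
[2, 4, 406]
[2, 4, 9, 7, 125]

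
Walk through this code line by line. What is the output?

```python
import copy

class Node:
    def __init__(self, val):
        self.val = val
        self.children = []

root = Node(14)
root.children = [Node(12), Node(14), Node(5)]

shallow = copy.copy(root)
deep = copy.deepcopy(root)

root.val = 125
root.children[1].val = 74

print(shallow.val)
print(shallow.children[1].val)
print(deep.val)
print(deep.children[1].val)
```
14
74
14
14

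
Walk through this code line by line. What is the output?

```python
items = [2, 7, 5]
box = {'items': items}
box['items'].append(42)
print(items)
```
[2, 7, 5, 42]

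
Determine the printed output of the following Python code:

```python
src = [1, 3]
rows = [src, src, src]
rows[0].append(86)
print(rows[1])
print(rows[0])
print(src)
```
[1, 3, 86]
[1, 3, 86]
[1, 3, 86]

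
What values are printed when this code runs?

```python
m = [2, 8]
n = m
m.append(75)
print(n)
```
[2, 8, 75]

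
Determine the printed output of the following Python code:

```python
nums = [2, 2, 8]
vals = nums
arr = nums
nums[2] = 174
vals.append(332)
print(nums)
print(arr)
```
[2, 2, 174, 332]
[2, 2, 174, 332]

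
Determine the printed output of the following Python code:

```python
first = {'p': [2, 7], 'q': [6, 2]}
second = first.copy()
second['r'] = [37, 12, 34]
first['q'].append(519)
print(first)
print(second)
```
{'p': [2, 7], 'q': [6, 2, 519]}
{'p': [2, 7], 'q': [6, 2, 519], 'r': [37, 12, 34]}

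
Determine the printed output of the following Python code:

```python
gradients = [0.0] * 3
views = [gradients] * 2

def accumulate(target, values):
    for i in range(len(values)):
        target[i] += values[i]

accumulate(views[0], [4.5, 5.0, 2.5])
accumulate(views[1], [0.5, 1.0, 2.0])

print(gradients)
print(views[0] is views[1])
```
[5.0, 6.0, 4.5]
True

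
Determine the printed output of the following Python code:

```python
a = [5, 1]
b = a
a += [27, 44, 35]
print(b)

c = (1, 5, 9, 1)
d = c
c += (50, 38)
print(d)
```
[5, 1, 27, 44, 35]
(1, 5, 9, 1)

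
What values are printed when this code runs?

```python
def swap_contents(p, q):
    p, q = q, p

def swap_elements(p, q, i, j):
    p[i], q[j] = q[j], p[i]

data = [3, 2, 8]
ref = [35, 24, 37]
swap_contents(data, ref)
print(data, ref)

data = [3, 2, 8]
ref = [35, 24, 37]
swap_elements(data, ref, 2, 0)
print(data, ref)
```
[3, 2, 8] [35, 24, 37]
[3, 2, 35] [8, 24, 37]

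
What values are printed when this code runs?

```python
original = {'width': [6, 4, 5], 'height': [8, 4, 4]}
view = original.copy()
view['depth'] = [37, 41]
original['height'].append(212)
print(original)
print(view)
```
{'width': [6, 4, 5], 'height': [8, 4, 4, 212]}
{'width': [6, 4, 5], 'height': [8, 4, 4, 212], 'depth': [37, 41]}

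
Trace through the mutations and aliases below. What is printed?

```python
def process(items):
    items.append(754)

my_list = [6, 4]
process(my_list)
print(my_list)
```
[6, 4, 754]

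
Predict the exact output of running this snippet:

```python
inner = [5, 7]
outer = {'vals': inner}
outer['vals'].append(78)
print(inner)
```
[5, 7, 78]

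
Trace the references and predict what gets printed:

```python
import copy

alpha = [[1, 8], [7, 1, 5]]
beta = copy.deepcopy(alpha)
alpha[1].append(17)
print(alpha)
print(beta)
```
[[1, 8], [7, 1, 5, 17]]
[[1, 8], [7, 1, 5]]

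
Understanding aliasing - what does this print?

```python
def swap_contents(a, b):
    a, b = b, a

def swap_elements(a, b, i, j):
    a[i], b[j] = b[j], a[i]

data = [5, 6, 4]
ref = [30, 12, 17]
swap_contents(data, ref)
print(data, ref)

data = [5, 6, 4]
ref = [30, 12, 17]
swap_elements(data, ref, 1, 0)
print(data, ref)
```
[5, 6, 4] [30, 12, 17]
[5, 30, 4] [6, 12, 17]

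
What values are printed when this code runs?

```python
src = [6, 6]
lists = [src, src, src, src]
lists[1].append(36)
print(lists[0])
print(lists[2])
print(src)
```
[6, 6, 36]
[6, 6, 36]
[6, 6, 36]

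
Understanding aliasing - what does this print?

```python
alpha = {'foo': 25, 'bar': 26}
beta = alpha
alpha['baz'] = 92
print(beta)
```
{'foo': 25, 'bar': 26, 'baz': 92}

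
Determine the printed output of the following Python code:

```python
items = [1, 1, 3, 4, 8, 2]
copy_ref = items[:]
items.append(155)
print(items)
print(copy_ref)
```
[1, 1, 3, 4, 8, 2, 155]
[1, 1, 3, 4, 8, 2]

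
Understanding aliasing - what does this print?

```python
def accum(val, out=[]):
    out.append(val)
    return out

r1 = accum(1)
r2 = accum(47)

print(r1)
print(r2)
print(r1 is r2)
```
[1, 47]
[1, 47]
True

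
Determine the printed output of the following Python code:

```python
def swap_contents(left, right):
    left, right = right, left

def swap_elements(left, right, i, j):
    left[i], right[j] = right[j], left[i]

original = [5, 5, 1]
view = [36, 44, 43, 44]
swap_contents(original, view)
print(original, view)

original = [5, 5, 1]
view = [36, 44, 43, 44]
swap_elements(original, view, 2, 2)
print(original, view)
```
[5, 5, 1] [36, 44, 43, 44]
[5, 5, 43] [36, 44, 1, 44]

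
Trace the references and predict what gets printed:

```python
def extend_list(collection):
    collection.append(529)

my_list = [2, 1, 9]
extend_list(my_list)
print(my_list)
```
[2, 1, 9, 529]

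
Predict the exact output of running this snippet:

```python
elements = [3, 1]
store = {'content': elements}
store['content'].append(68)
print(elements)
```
[3, 1, 68]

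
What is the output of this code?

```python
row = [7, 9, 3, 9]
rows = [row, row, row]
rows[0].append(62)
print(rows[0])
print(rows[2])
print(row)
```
[7, 9, 3, 9, 62]
[7, 9, 3, 9, 62]
[7, 9, 3, 9, 62]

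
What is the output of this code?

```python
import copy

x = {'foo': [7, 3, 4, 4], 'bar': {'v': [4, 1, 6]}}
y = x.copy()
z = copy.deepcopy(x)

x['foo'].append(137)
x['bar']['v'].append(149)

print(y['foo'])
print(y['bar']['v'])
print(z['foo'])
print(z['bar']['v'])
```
[7, 3, 4, 4, 137]
[4, 1, 6, 149]
[7, 3, 4, 4]
[4, 1, 6]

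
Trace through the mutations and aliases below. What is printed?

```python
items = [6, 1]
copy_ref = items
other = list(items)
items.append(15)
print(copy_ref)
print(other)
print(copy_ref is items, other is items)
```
[6, 1, 15]
[6, 1]
True False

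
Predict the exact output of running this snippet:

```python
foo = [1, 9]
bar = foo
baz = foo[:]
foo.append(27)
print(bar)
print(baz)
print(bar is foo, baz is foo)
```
[1, 9, 27]
[1, 9]
True False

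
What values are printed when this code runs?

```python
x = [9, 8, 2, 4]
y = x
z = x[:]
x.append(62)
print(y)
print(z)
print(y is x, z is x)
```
[9, 8, 2, 4, 62]
[9, 8, 2, 4]
True False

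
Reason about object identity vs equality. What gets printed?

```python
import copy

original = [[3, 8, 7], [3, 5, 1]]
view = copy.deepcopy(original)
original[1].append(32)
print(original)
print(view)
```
[[3, 8, 7], [3, 5, 1, 32]]
[[3, 8, 7], [3, 5, 1]]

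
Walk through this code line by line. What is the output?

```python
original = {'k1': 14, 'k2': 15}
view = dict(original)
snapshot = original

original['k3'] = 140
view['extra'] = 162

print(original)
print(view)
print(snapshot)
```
{'k1': 14, 'k2': 15, 'k3': 140}
{'k1': 14, 'k2': 15, 'extra': 162}
{'k1': 14, 'k2': 15, 'k3': 140}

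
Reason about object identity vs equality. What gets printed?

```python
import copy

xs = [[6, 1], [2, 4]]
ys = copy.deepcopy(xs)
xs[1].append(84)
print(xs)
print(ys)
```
[[6, 1], [2, 4, 84]]
[[6, 1], [2, 4]]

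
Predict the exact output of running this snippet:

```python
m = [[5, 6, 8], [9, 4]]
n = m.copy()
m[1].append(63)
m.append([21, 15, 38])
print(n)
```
[[5, 6, 8], [9, 4, 63]]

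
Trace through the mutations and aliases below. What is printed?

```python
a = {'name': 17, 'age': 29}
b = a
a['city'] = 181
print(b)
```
{'name': 17, 'age': 29, 'city': 181}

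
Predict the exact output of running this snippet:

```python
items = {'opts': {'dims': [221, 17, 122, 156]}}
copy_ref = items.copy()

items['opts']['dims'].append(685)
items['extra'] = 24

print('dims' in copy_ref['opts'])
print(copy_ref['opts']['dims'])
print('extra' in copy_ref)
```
True
[221, 17, 122, 156, 685]
False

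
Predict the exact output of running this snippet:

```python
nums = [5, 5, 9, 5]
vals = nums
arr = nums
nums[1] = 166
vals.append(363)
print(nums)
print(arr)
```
[5, 166, 9, 5, 363]
[5, 166, 9, 5, 363]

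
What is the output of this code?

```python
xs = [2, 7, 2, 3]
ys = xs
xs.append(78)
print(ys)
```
[2, 7, 2, 3, 78]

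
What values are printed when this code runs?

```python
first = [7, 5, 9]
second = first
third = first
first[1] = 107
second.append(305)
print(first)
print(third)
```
[7, 107, 9, 305]
[7, 107, 9, 305]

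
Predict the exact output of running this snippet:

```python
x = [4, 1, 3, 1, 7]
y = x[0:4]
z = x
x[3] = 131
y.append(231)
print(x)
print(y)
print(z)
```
[4, 1, 3, 131, 7]
[4, 1, 3, 1, 231]
[4, 1, 3, 131, 7]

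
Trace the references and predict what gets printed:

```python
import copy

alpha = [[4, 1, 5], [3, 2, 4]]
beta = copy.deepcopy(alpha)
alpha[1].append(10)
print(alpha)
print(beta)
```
[[4, 1, 5], [3, 2, 4, 10]]
[[4, 1, 5], [3, 2, 4]]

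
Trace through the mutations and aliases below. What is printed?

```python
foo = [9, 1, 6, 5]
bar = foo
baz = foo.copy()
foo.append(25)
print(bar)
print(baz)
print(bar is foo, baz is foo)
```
[9, 1, 6, 5, 25]
[9, 1, 6, 5]
True False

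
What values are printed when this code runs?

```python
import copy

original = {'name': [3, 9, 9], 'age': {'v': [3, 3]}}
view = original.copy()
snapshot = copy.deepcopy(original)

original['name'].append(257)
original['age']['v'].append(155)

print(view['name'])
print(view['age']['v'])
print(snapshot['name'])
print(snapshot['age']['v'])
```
[3, 9, 9, 257]
[3, 3, 155]
[3, 9, 9]
[3, 3]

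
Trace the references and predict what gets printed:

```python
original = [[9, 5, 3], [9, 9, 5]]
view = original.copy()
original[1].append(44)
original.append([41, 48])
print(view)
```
[[9, 5, 3], [9, 9, 5, 44]]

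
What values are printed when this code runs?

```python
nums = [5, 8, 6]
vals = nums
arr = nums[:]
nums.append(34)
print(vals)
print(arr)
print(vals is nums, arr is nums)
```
[5, 8, 6, 34]
[5, 8, 6]
True False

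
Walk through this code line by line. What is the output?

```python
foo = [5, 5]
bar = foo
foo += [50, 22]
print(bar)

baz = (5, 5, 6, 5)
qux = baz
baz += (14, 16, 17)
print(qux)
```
[5, 5, 50, 22]
(5, 5, 6, 5)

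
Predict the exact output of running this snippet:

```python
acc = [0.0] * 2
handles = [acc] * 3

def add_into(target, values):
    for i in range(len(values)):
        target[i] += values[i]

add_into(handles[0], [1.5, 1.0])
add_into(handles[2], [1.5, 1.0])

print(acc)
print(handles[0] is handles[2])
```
[3.0, 2.0]
True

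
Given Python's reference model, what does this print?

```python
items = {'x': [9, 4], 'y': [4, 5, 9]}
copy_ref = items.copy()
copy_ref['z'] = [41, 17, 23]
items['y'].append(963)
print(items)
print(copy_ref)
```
{'x': [9, 4], 'y': [4, 5, 9, 963]}
{'x': [9, 4], 'y': [4, 5, 9, 963], 'z': [41, 17, 23]}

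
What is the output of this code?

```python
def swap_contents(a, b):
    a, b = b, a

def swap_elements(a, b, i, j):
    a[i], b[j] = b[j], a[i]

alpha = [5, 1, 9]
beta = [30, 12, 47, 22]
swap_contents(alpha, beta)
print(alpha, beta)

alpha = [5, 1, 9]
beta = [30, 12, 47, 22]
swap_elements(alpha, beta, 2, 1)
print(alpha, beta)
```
[5, 1, 9] [30, 12, 47, 22]
[5, 1, 12] [30, 9, 47, 22]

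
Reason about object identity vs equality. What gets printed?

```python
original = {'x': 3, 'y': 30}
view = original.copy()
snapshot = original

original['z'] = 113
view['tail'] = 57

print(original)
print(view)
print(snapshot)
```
{'x': 3, 'y': 30, 'z': 113}
{'x': 3, 'y': 30, 'tail': 57}
{'x': 3, 'y': 30, 'z': 113}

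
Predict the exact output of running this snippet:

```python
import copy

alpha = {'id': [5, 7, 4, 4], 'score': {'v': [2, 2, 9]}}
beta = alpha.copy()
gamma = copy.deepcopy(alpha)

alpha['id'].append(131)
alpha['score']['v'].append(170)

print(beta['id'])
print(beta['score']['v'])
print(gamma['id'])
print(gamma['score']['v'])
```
[5, 7, 4, 4, 131]
[2, 2, 9, 170]
[5, 7, 4, 4]
[2, 2, 9]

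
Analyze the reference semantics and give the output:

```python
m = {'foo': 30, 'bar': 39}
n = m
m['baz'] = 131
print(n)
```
{'foo': 30, 'bar': 39, 'baz': 131}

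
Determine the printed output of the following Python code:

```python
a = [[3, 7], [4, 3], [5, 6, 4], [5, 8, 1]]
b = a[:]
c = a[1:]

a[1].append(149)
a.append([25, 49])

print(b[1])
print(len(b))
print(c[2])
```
[4, 3, 149]
4
[5, 8, 1]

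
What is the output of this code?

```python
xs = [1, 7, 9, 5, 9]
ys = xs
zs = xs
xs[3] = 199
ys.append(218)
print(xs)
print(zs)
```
[1, 7, 9, 199, 9, 218]
[1, 7, 9, 199, 9, 218]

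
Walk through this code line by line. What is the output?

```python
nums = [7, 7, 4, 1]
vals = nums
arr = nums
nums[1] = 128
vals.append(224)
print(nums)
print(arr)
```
[7, 128, 4, 1, 224]
[7, 128, 4, 1, 224]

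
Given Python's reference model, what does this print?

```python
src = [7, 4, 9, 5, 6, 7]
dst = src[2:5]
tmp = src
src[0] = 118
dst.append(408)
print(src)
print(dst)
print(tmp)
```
[118, 4, 9, 5, 6, 7]
[9, 5, 6, 408]
[118, 4, 9, 5, 6, 7]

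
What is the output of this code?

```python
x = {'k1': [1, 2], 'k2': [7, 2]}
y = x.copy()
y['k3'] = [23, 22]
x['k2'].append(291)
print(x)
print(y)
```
{'k1': [1, 2], 'k2': [7, 2, 291]}
{'k1': [1, 2], 'k2': [7, 2, 291], 'k3': [23, 22]}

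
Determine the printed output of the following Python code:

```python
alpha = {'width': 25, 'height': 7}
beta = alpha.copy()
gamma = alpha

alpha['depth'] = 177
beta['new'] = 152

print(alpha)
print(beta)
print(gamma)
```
{'width': 25, 'height': 7, 'depth': 177}
{'width': 25, 'height': 7, 'new': 152}
{'width': 25, 'height': 7, 'depth': 177}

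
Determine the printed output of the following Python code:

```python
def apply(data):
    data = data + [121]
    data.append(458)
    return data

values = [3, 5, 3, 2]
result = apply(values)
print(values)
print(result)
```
[3, 5, 3, 2]
[3, 5, 3, 2, 121, 458]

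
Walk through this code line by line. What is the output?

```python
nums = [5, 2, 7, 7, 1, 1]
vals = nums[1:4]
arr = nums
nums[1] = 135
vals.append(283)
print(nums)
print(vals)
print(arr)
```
[5, 135, 7, 7, 1, 1]
[2, 7, 7, 283]
[5, 135, 7, 7, 1, 1]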